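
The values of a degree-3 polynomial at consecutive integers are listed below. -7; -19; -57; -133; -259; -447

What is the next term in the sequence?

-709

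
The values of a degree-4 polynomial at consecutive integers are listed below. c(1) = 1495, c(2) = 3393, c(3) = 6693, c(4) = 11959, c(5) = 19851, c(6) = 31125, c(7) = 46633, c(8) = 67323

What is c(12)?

224223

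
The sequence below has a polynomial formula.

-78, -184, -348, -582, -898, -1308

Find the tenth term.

First differences: -106, -164, -234, -316, -410
Second differences: -58, -70, -82, -94
Third differences: -12, -12, -12
Third differences constant at -12.
-94 − 12 = -106;  -410 − 106 = -516;  -1308 − 516 = -1824
-106 − 12 = -118;  -516 − 118 = -634;  -1824 − 634 = -2458
-118 − 12 = -130;  -634 − 130 = -764;  -2458 − 764 = -3222
-130 − 12 = -142;  -764 − 142 = -906;  -3222 − 906 = -4128

-4128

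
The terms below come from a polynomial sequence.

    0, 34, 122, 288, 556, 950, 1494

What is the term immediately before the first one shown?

-4

34, 88, 166, 268, 394, 544
54, 78, 102, 126, 150
24, 24, 24, 24
The third differences are constant at 24.
Work back: 54 − 24 = 30;  34 − 30 = 4;  0 − 4 = -4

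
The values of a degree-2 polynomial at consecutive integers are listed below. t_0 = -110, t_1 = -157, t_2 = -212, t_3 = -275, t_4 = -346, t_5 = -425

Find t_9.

-821

Δ: -47, -55, -63, -71, -79
Δ²: -8, -8, -8, -8
The second differences are constant (-8).
-79 − 8 = -87;  -425 − 87 = -512
-87 − 8 = -95;  -512 − 95 = -607
-95 − 8 = -103;  -607 − 103 = -710
-103 − 8 = -111;  -710 − 111 = -821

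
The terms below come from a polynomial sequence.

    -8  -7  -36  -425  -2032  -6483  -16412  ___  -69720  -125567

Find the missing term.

Using the first 7 terms:
Δ: 1, -29, -389, -1607, -4451, -9929
Δ²: -30, -360, -1218, -2844, -5478
Δ³: -330, -858, -1626, -2634
Δ⁴: -528, -768, -1008
Δ⁵: -240, -240
Constant fifth difference = -240.
Extend forward: -1008 − 240 = -1248;  -2634 − 1248 = -3882;  -5478 − 3882 = -9360;  -9929 − 9360 = -19289;  -16412 − 19289 = -35701

-35701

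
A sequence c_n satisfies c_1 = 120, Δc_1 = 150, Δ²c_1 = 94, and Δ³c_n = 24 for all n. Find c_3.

514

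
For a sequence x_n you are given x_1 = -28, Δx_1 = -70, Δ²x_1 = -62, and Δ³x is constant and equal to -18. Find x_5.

-752

Build the table forward from the leading diagonal:
Third differences: -18, -18, -18, -18, -18
Second differences: -62, -80, -98, -116, -134
First differences: -70, -132, -212, -310, -426
x: -28, -98, -230, -442, -752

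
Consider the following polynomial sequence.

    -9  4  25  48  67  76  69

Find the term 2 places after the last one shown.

Δ: 13  21  23  19  9  -7
Δ²: 8  2  -4  -10  -16
Δ³: -6  -6  -6  -6
Third differences constant at -6.
-16 − 6 = -22;  -7 − 22 = -29;  69 − 29 = 40
-22 − 6 = -28;  -29 − 28 = -57;  40 − 57 = -17

-17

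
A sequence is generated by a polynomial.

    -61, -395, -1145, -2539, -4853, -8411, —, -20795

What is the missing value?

-13585

Using the first 6 terms:
First differences: -334  -750  -1394  -2314  -3558
Second differences: -416  -644  -920  -1244
Third differences: -228  -276  -324
Fourth differences: -48  -48
Constant fourth difference = -48.
Extend forward: -324 − 48 = -372;  -1244 − 372 = -1616;  -3558 − 1616 = -5174;  -8411 − 5174 = -13585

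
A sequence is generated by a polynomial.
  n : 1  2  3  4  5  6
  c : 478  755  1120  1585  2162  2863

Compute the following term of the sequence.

3700

Δ: 277 , 365 , 465 , 577 , 701
Δ²: 88 , 100 , 112 , 124
Δ³: 12 , 12 , 12
The third differences are constant (12).
124 + 12 = 136;  701 + 136 = 837;  2863 + 837 = 3700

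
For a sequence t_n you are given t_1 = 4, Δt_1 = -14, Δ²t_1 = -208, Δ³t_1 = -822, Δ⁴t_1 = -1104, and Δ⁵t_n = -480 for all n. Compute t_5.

Build the table forward from the leading diagonal:
Fifth differences: -480, -480, -480, -480, -480
Fourth differences: -1104, -1584, -2064, -2544, -3024
Third differences: -822, -1926, -3510, -5574, -8118
Second differences: -208, -1030, -2956, -6466, -12040
First differences: -14, -222, -1252, -4208, -10674
t: 4, -10, -232, -1484, -5692

-5692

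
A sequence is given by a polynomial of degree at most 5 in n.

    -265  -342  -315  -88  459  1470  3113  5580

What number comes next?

9087

D1: -77  27  227  547  1011  1643  2467
D2: 104  200  320  464  632  824
D3: 96  120  144  168  192
D4: 24  24  24  24
Fourth differences constant at 24.
192 + 24 = 216;  824 + 216 = 1040;  2467 + 1040 = 3507;  5580 + 3507 = 9087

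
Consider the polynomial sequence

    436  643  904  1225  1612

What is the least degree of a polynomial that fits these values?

3

First differences: 207, 261, 321, 387
Second differences: 54, 60, 66
Third differences: 6, 6
The third differences are constant, so the polynomial has degree 3.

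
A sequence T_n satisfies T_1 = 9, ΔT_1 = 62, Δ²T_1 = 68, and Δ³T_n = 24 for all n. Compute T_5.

Build the table forward from the leading diagonal:
Δ³: 24  24  24  24  24
Δ²: 68  92  116  140  164
Δ: 62  130  222  338  478
T: 9  71  201  423  761

761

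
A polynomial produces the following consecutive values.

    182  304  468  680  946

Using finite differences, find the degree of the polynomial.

3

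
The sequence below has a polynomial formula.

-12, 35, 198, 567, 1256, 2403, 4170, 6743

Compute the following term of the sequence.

10332

Δ: 47  163  369  689  1147  1767  2573
Δ²: 116  206  320  458  620  806
Δ³: 90  114  138  162  186
Δ⁴: 24  24  24  24
The fourth differences are constant (24).
186 + 24 = 210;  806 + 210 = 1016;  2573 + 1016 = 3589;  6743 + 3589 = 10332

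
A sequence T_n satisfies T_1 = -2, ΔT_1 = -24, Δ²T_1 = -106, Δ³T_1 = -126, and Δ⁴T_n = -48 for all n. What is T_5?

-1286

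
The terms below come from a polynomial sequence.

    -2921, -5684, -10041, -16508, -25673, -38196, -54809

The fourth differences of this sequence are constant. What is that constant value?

-72

D1: -2763, -4357, -6467, -9165, -12523, -16613
D2: -1594, -2110, -2698, -3358, -4090
D3: -516, -588, -660, -732
D4: -72, -72, -72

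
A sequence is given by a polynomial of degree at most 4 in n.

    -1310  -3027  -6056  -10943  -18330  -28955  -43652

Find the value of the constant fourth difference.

-96

D1: -1717, -3029, -4887, -7387, -10625, -14697
D2: -1312, -1858, -2500, -3238, -4072
D3: -546, -642, -738, -834
D4: -96, -96, -96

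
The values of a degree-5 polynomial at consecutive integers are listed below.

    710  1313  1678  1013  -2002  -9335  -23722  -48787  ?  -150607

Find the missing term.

-89162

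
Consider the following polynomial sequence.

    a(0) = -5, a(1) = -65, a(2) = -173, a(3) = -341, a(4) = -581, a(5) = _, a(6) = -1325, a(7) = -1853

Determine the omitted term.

-905

Using the first 5 terms:
First differences: -60  -108  -168  -240
Second differences: -48  -60  -72
Third differences: -12  -12
Constant third difference = -12.
Extend forward: -72 − 12 = -84;  -240 − 84 = -324;  -581 − 324 = -905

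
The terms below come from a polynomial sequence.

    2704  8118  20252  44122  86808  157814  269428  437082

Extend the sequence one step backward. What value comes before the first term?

698

Δ: 5414  12134  23870  42686  71006  111614  167654
Δ²: 6720  11736  18816  28320  40608  56040
Δ³: 5016  7080  9504  12288  15432
Δ⁴: 2064  2424  2784  3144
Δ⁵: 360  360  360
The fifth differences are constant at 360.
Work back: 2064 − 360 = 1704;  5016 − 1704 = 3312;  6720 − 3312 = 3408;  5414 − 3408 = 2006;  2704 − 2006 = 698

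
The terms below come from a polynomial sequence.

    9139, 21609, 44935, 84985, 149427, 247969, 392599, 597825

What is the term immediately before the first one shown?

Δ: 12470, 23326, 40050, 64442, 98542, 144630, 205226
Δ²: 10856, 16724, 24392, 34100, 46088, 60596
Δ³: 5868, 7668, 9708, 11988, 14508
Δ⁴: 1800, 2040, 2280, 2520
Δ⁵: 240, 240, 240
The fifth differences are constant at 240.
Work back: 1800 − 240 = 1560;  5868 − 1560 = 4308;  10856 − 4308 = 6548;  12470 − 6548 = 5922;  9139 − 5922 = 3217

3217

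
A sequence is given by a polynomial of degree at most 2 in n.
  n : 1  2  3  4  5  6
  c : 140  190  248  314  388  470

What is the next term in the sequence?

Δ: 50  58  66  74  82
Δ²: 8  8  8  8
Constant second difference = 8, so extend:
82 + 8 = 90;  470 + 90 = 560

560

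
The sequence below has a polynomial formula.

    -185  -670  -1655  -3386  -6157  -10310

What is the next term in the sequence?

Δ: -485, -985, -1731, -2771, -4153
Δ²: -500, -746, -1040, -1382
Δ³: -246, -294, -342
Δ⁴: -48, -48
The fourth differences are constant (-48).
-342 − 48 = -390;  -1382 − 390 = -1772;  -4153 − 1772 = -5925;  -10310 − 5925 = -16235

-16235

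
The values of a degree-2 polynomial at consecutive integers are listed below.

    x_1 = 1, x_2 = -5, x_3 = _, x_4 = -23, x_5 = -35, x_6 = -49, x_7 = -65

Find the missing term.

-13

Using the last 4 terms:
-12  -14  -16
-2  -2
Constant second difference = -2.
Extend backward: -12 + 2 = -10;  -23 + 10 = -13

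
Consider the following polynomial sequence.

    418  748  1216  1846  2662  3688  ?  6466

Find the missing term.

Using the first 6 terms:
330, 468, 630, 816, 1026
138, 162, 186, 210
24, 24, 24
Constant third difference = 24.
Extend forward: 210 + 24 = 234;  1026 + 234 = 1260;  3688 + 1260 = 4948

4948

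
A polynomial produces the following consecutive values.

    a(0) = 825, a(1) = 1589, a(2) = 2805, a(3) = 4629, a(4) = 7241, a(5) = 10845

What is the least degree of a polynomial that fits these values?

4

First differences: 764, 1216, 1824, 2612, 3604
Second differences: 452, 608, 788, 992
Third differences: 156, 180, 204
Fourth differences: 24, 24
The fourth differences are constant, so the polynomial has degree 4.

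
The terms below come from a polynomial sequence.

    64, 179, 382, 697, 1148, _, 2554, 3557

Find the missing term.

1759

Using the first 5 terms:
115, 203, 315, 451
88, 112, 136
24, 24
Constant third difference = 24.
Extend forward: 136 + 24 = 160;  451 + 160 = 611;  1148 + 611 = 1759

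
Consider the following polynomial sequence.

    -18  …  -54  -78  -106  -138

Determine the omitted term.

-34

Using the last 4 terms:
D1: -24, -28, -32
D2: -4, -4
Constant second difference = -4.
Extend backward: -24 + 4 = -20;  -54 + 20 = -34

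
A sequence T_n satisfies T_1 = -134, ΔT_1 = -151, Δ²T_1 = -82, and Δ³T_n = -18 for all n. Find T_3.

-518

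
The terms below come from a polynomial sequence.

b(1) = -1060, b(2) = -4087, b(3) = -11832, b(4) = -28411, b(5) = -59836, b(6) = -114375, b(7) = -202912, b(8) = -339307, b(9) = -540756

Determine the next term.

-828151

Δ: -3027 , -7745 , -16579 , -31425 , -54539 , -88537 , -136395 , -201449
Δ²: -4718 , -8834 , -14846 , -23114 , -33998 , -47858 , -65054
Δ³: -4116 , -6012 , -8268 , -10884 , -13860 , -17196
Δ⁴: -1896 , -2256 , -2616 , -2976 , -3336
Δ⁵: -360 , -360 , -360 , -360
The fifth differences are constant (-360).
-3336 − 360 = -3696;  -17196 − 3696 = -20892;  -65054 − 20892 = -85946;  -201449 − 85946 = -287395;  -540756 − 287395 = -828151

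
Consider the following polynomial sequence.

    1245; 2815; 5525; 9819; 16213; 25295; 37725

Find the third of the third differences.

588

First differences: 1570, 2710, 4294, 6394, 9082, 12430
Second differences: 1140, 1584, 2100, 2688, 3348
Third differences: 444, 516, 588, 660
Fourth differences: 72, 72, 72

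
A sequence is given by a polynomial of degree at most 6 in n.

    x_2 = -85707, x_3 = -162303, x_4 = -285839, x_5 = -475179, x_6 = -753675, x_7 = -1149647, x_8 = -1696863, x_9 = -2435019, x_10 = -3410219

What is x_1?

-41195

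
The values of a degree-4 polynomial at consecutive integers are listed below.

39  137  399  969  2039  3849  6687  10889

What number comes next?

16839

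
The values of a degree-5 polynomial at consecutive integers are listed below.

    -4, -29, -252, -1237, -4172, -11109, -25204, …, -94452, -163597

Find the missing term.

-50957

Using the first 7 terms:
D1: -25, -223, -985, -2935, -6937, -14095
D2: -198, -762, -1950, -4002, -7158
D3: -564, -1188, -2052, -3156
D4: -624, -864, -1104
D5: -240, -240
Constant fifth difference = -240.
Extend forward: -1104 − 240 = -1344;  -3156 − 1344 = -4500;  -7158 − 4500 = -11658;  -14095 − 11658 = -25753;  -25204 − 25753 = -50957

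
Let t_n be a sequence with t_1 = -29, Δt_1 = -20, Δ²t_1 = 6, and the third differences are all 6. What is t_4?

-65

Build the table forward from the leading diagonal:
Third differences: 6, 6, 6, 6
Second differences: 6, 12, 18, 24
First differences: -20, -14, -2, 16
t: -29, -49, -63, -65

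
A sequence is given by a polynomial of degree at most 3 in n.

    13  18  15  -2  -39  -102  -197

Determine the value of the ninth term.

-507

D1: 5, -3, -17, -37, -63, -95
D2: -8, -14, -20, -26, -32
D3: -6, -6, -6, -6
Constant third difference = -6, so extend:
-32 − 6 = -38;  -95 − 38 = -133;  -197 − 133 = -330
-38 − 6 = -44;  -133 − 44 = -177;  -330 − 177 = -507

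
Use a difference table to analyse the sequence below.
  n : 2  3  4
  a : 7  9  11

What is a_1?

5

First differences: 2, 2
The first differences are constant at 2.
Work back: 7 − 2 = 5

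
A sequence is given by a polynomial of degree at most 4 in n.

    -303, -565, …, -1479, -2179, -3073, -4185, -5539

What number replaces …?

-949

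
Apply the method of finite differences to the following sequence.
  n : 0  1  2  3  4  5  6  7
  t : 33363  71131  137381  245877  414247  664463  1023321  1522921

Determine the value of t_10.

4276813

Δ: 37768, 66250, 108496, 168370, 250216, 358858, 499600
Δ²: 28482, 42246, 59874, 81846, 108642, 140742
Δ³: 13764, 17628, 21972, 26796, 32100
Δ⁴: 3864, 4344, 4824, 5304
Δ⁵: 480, 480, 480
The fifth differences are constant (480).
5304 + 480 = 5784;  32100 + 5784 = 37884;  140742 + 37884 = 178626;  499600 + 178626 = 678226;  1522921 + 678226 = 2201147
5784 + 480 = 6264;  37884 + 6264 = 44148;  178626 + 44148 = 222774;  678226 + 222774 = 901000;  2201147 + 901000 = 3102147
6264 + 480 = 6744;  44148 + 6744 = 50892;  222774 + 50892 = 273666;  901000 + 273666 = 1174666;  3102147 + 1174666 = 4276813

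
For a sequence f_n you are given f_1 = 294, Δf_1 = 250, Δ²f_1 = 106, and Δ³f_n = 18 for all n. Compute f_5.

Build the table forward from the leading diagonal:
Third differences: 18, 18, 18, 18, 18
Second differences: 106, 124, 142, 160, 178
First differences: 250, 356, 480, 622, 782
f: 294, 544, 900, 1380, 2002

2002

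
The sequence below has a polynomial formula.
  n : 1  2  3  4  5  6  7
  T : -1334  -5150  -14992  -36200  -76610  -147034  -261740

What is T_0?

-220

-3816  -9842  -21208  -40410  -70424  -114706
-6026  -11366  -19202  -30014  -44282
-5340  -7836  -10812  -14268
-2496  -2976  -3456
-480  -480
The fifth differences are constant at -480.
Work back: -2496 + 480 = -2016;  -5340 + 2016 = -3324;  -6026 + 3324 = -2702;  -3816 + 2702 = -1114;  -1334 + 1114 = -220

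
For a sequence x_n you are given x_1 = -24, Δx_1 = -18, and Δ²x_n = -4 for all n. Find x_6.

Build the table forward from the leading diagonal:
Second differences: -4, -4, -4, -4, -4, -4
First differences: -18, -22, -26, -30, -34, -38
x: -24, -42, -64, -90, -120, -154

-154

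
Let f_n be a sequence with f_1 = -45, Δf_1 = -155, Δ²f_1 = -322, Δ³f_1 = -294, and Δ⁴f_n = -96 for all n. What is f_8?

-21542

Build the table forward from the leading diagonal:
D4: -96, -96, -96, -96, -96, -96, -96, -96
D3: -294, -390, -486, -582, -678, -774, -870, -966
D2: -322, -616, -1006, -1492, -2074, -2752, -3526, -4396
D1: -155, -477, -1093, -2099, -3591, -5665, -8417, -11943
f: -45, -200, -677, -1770, -3869, -7460, -13125, -21542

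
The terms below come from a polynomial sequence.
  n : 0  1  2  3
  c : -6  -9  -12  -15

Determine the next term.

-18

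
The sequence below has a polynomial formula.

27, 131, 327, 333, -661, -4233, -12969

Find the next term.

-30703

Δ: 104 , 196 , 6 , -994 , -3572 , -8736
Δ²: 92 , -190 , -1000 , -2578 , -5164
Δ³: -282 , -810 , -1578 , -2586
Δ⁴: -528 , -768 , -1008
Δ⁵: -240 , -240
Constant fifth difference = -240, so extend:
-1008 − 240 = -1248;  -2586 − 1248 = -3834;  -5164 − 3834 = -8998;  -8736 − 8998 = -17734;  -12969 − 17734 = -30703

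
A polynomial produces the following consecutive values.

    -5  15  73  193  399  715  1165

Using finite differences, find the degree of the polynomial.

3

20, 58, 120, 206, 316, 450
38, 62, 86, 110, 134
24, 24, 24, 24
The third differences are constant, so the polynomial has degree 3.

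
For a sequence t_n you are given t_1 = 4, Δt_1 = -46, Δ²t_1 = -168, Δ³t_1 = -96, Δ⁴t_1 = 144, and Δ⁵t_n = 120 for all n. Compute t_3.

Build the table forward from the leading diagonal:
D5: 120  120  120
D4: 144  264  384
D3: -96  48  312
D2: -168  -264  -216
D1: -46  -214  -478
t: 4  -42  -256

-256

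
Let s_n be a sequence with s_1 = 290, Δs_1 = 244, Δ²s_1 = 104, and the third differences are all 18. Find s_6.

Build the table forward from the leading diagonal:
Third differences: 18, 18, 18, 18, 18, 18
Second differences: 104, 122, 140, 158, 176, 194
First differences: 244, 348, 470, 610, 768, 944
s: 290, 534, 882, 1352, 1962, 2730

2730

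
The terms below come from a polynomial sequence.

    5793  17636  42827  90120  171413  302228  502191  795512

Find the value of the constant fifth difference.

D1: 11843, 25191, 47293, 81293, 130815, 199963, 293321
D2: 13348, 22102, 34000, 49522, 69148, 93358
D3: 8754, 11898, 15522, 19626, 24210
D4: 3144, 3624, 4104, 4584
D5: 480, 480, 480

480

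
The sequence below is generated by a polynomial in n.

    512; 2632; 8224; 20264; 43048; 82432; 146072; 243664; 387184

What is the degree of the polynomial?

2120, 5592, 12040, 22784, 39384, 63640, 97592, 143520
3472, 6448, 10744, 16600, 24256, 33952, 45928
2976, 4296, 5856, 7656, 9696, 11976
1320, 1560, 1800, 2040, 2280
240, 240, 240, 240
The fifth differences are constant, so the polynomial has degree 5.

5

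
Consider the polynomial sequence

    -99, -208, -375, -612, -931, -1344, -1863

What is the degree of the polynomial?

3

First differences: -109, -167, -237, -319, -413, -519
Second differences: -58, -70, -82, -94, -106
Third differences: -12, -12, -12, -12
The third differences are constant, so the polynomial has degree 3.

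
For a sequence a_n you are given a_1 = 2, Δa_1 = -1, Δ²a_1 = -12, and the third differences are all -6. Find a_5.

-98

Build the table forward from the leading diagonal:
Δ³: -6, -6, -6, -6, -6
Δ²: -12, -18, -24, -30, -36
Δ: -1, -13, -31, -55, -85
a: 2, 1, -12, -43, -98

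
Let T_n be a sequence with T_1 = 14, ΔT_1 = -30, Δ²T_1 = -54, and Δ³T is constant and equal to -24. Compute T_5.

-526

Build the table forward from the leading diagonal:
D3: -24  -24  -24  -24  -24
D2: -54  -78  -102  -126  -150
D1: -30  -84  -162  -264  -390
T: 14  -16  -100  -262  -526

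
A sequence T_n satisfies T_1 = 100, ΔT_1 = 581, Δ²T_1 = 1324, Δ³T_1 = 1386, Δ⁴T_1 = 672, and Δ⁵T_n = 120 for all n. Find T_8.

106521

Build the table forward from the leading diagonal:
Δ⁵: 120  120  120  120  120  120  120  120
Δ⁴: 672  792  912  1032  1152  1272  1392  1512
Δ³: 1386  2058  2850  3762  4794  5946  7218  8610
Δ²: 1324  2710  4768  7618  11380  16174  22120  29338
Δ: 581  1905  4615  9383  17001  28381  44555  66675
T: 100  681  2586  7201  16584  33585  61966  106521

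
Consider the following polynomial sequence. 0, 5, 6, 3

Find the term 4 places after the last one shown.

5, 1, -3
-4, -4
The second differences are constant (-4).
-3 − 4 = -7;  3 − 7 = -4
-7 − 4 = -11;  -4 − 11 = -15
-11 − 4 = -15;  -15 − 15 = -30
-15 − 4 = -19;  -30 − 19 = -49

-49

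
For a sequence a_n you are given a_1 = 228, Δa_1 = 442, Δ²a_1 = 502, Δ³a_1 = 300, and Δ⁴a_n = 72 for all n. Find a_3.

Build the table forward from the leading diagonal:
Fourth differences: 72, 72, 72
Third differences: 300, 372, 444
Second differences: 502, 802, 1174
First differences: 442, 944, 1746
a: 228, 670, 1614

1614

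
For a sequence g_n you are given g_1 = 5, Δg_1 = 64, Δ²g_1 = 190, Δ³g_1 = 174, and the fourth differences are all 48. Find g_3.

Build the table forward from the leading diagonal:
Δ⁴: 48  48  48
Δ³: 174  222  270
Δ²: 190  364  586
Δ: 64  254  618
g: 5  69  323

323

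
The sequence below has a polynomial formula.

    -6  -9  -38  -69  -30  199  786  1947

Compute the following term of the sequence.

First differences: -3, -29, -31, 39, 229, 587, 1161
Second differences: -26, -2, 70, 190, 358, 574
Third differences: 24, 72, 120, 168, 216
Fourth differences: 48, 48, 48, 48
Constant fourth difference = 48, so extend:
216 + 48 = 264;  574 + 264 = 838;  1161 + 838 = 1999;  1947 + 1999 = 3946

3946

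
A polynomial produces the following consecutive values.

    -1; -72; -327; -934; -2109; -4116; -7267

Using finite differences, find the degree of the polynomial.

Δ: -71, -255, -607, -1175, -2007, -3151
Δ²: -184, -352, -568, -832, -1144
Δ³: -168, -216, -264, -312
Δ⁴: -48, -48, -48
The fourth differences are constant, so the polynomial has degree 4.

4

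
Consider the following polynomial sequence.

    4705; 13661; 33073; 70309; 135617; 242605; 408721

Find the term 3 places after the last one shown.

8956  19412  37236  65308  106988  166116
10456  17824  28072  41680  59128
7368  10248  13608  17448
2880  3360  3840
480  480
The fifth differences are constant (480).
3840 + 480 = 4320;  17448 + 4320 = 21768;  59128 + 21768 = 80896;  166116 + 80896 = 247012;  408721 + 247012 = 655733
4320 + 480 = 4800;  21768 + 4800 = 26568;  80896 + 26568 = 107464;  247012 + 107464 = 354476;  655733 + 354476 = 1010209
4800 + 480 = 5280;  26568 + 5280 = 31848;  107464 + 31848 = 139312;  354476 + 139312 = 493788;  1010209 + 493788 = 1503997

1503997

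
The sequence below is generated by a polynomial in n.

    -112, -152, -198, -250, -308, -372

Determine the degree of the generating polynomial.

2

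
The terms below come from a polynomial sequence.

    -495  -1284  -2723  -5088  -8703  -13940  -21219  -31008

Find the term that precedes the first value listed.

-128

-789  -1439  -2365  -3615  -5237  -7279  -9789
-650  -926  -1250  -1622  -2042  -2510
-276  -324  -372  -420  -468
-48  -48  -48  -48
The fourth differences are constant at -48.
Work back: -276 + 48 = -228;  -650 + 228 = -422;  -789 + 422 = -367;  -495 + 367 = -128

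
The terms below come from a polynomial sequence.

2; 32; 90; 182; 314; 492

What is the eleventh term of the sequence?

2282

First differences: 30, 58, 92, 132, 178
Second differences: 28, 34, 40, 46
Third differences: 6, 6, 6
Constant third difference = 6, so extend:
46 + 6 = 52;  178 + 52 = 230;  492 + 230 = 722
52 + 6 = 58;  230 + 58 = 288;  722 + 288 = 1010
58 + 6 = 64;  288 + 64 = 352;  1010 + 352 = 1362
64 + 6 = 70;  352 + 70 = 422;  1362 + 422 = 1784
70 + 6 = 76;  422 + 76 = 498;  1784 + 498 = 2282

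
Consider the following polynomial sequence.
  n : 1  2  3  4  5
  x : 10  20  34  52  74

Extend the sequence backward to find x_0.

4

First differences: 10, 14, 18, 22
Second differences: 4, 4, 4
The second differences are constant at 4.
Work back: 10 − 4 = 6;  10 − 6 = 4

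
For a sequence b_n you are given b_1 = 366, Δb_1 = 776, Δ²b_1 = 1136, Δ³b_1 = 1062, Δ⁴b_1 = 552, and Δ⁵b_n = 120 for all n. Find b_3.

3054

Build the table forward from the leading diagonal:
Δ⁵: 120, 120, 120
Δ⁴: 552, 672, 792
Δ³: 1062, 1614, 2286
Δ²: 1136, 2198, 3812
Δ: 776, 1912, 4110
b: 366, 1142, 3054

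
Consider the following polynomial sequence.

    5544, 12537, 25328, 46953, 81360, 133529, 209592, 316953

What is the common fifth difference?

Δ: 6993, 12791, 21625, 34407, 52169, 76063, 107361
Δ²: 5798, 8834, 12782, 17762, 23894, 31298
Δ³: 3036, 3948, 4980, 6132, 7404
Δ⁴: 912, 1032, 1152, 1272
Δ⁵: 120, 120, 120

120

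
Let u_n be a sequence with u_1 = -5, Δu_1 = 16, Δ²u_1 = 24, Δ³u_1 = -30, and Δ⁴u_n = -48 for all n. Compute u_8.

-2119

Build the table forward from the leading diagonal:
Δ⁴: -48  -48  -48  -48  -48  -48  -48  -48
Δ³: -30  -78  -126  -174  -222  -270  -318  -366
Δ²: 24  -6  -84  -210  -384  -606  -876  -1194
Δ: 16  40  34  -50  -260  -644  -1250  -2126
u: -5  11  51  85  35  -225  -869  -2119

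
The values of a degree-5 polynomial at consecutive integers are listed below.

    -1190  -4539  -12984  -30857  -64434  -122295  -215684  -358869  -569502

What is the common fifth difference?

-360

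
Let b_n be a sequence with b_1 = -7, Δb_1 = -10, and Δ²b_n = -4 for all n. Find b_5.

Build the table forward from the leading diagonal:
Δ²: -4  -4  -4  -4  -4
Δ: -10  -14  -18  -22  -26
b: -7  -17  -31  -49  -71

-71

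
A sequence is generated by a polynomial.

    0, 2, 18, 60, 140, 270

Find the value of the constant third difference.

12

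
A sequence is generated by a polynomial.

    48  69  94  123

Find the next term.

21  25  29
4  4
The second differences are constant (4).
29 + 4 = 33;  123 + 33 = 156

156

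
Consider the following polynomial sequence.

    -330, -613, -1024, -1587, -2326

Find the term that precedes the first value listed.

-151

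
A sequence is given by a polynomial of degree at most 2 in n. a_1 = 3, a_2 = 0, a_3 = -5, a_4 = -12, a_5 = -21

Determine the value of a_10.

-96

First differences: -3, -5, -7, -9
Second differences: -2, -2, -2
Second differences constant at -2.
-9 − 2 = -11;  -21 − 11 = -32
-11 − 2 = -13;  -32 − 13 = -45
-13 − 2 = -15;  -45 − 15 = -60
-15 − 2 = -17;  -60 − 17 = -77
-17 − 2 = -19;  -77 − 19 = -96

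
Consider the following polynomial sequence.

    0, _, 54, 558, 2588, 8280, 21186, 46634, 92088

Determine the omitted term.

Using the last 7 terms:
Δ: 504, 2030, 5692, 12906, 25448, 45454
Δ²: 1526, 3662, 7214, 12542, 20006
Δ³: 2136, 3552, 5328, 7464
Δ⁴: 1416, 1776, 2136
Δ⁵: 360, 360
Constant fifth difference = 360.
Extend backward: 1416 − 360 = 1056;  2136 − 1056 = 1080;  1526 − 1080 = 446;  504 − 446 = 58;  54 − 58 = -4

-4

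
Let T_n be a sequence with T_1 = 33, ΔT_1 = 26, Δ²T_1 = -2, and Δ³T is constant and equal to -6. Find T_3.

83

Build the table forward from the leading diagonal:
Third differences: -6  -6  -6
Second differences: -2  -8  -14
First differences: 26  24  16
T: 33  59  83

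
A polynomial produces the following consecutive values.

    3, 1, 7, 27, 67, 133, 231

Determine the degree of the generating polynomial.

3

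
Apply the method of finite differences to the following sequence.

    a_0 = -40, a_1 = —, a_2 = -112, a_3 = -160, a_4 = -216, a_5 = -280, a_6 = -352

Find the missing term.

Using the last 5 terms:
First differences: -48, -56, -64, -72
Second differences: -8, -8, -8
Constant second difference = -8.
Extend backward: -48 + 8 = -40;  -112 + 40 = -72

-72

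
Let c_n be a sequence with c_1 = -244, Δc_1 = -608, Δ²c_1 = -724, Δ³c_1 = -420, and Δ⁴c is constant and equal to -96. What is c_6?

Build the table forward from the leading diagonal:
D4: -96  -96  -96  -96  -96  -96
D3: -420  -516  -612  -708  -804  -900
D2: -724  -1144  -1660  -2272  -2980  -3784
D1: -608  -1332  -2476  -4136  -6408  -9388
c: -244  -852  -2184  -4660  -8796  -15204

-15204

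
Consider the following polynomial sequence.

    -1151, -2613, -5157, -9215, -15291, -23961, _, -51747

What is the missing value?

-35873

Using the first 6 terms:
-1462  -2544  -4058  -6076  -8670
-1082  -1514  -2018  -2594
-432  -504  -576
-72  -72
Constant fourth difference = -72.
Extend forward: -576 − 72 = -648;  -2594 − 648 = -3242;  -8670 − 3242 = -11912;  -23961 − 11912 = -35873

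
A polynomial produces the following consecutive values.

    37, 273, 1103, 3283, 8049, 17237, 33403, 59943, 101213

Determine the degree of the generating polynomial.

First differences: 236, 830, 2180, 4766, 9188, 16166, 26540, 41270
Second differences: 594, 1350, 2586, 4422, 6978, 10374, 14730
Third differences: 756, 1236, 1836, 2556, 3396, 4356
Fourth differences: 480, 600, 720, 840, 960
Fifth differences: 120, 120, 120, 120
The fifth differences are constant, so the polynomial has degree 5.

5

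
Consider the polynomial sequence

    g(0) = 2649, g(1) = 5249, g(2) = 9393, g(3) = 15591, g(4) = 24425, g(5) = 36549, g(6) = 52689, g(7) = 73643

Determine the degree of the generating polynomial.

4

2600, 4144, 6198, 8834, 12124, 16140, 20954
1544, 2054, 2636, 3290, 4016, 4814
510, 582, 654, 726, 798
72, 72, 72, 72
The fourth differences are constant, so the polynomial has degree 4.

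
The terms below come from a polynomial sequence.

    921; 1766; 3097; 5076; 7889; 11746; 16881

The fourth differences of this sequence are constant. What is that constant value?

24

D1: 845, 1331, 1979, 2813, 3857, 5135
D2: 486, 648, 834, 1044, 1278
D3: 162, 186, 210, 234
D4: 24, 24, 24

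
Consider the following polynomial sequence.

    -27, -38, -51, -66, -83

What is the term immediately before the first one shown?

First differences: -11  -13  -15  -17
Second differences: -2  -2  -2
The second differences are constant at -2.
Work back: -11 + 2 = -9;  -27 + 9 = -18

-18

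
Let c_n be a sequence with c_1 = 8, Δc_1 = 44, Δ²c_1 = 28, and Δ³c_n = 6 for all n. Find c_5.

376

Build the table forward from the leading diagonal:
Third differences: 6, 6, 6, 6, 6
Second differences: 28, 34, 40, 46, 52
First differences: 44, 72, 106, 146, 192
c: 8, 52, 124, 230, 376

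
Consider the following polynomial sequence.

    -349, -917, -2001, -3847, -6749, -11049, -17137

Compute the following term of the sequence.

Δ: -568  -1084  -1846  -2902  -4300  -6088
Δ²: -516  -762  -1056  -1398  -1788
Δ³: -246  -294  -342  -390
Δ⁴: -48  -48  -48
The fourth differences are constant (-48).
-390 − 48 = -438;  -1788 − 438 = -2226;  -6088 − 2226 = -8314;  -17137 − 8314 = -25451

-25451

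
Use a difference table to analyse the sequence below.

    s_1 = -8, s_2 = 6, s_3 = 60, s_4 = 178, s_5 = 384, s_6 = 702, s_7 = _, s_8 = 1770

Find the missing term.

1156

Using the first 6 terms:
14, 54, 118, 206, 318
40, 64, 88, 112
24, 24, 24
Constant third difference = 24.
Extend forward: 112 + 24 = 136;  318 + 136 = 454;  702 + 454 = 1156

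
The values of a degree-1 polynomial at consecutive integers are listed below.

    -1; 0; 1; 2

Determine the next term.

3

1  1  1
First differences constant at 1.
2 + 1 = 3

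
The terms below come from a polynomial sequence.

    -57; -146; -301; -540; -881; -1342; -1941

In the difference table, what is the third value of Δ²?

-102

First differences: -89, -155, -239, -341, -461, -599
Second differences: -66, -84, -102, -120, -138
Third differences: -18, -18, -18, -18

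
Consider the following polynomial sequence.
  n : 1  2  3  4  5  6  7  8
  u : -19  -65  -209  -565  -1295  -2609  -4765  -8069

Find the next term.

D1: -46, -144, -356, -730, -1314, -2156, -3304
D2: -98, -212, -374, -584, -842, -1148
D3: -114, -162, -210, -258, -306
D4: -48, -48, -48, -48
Constant fourth difference = -48, so extend:
-306 − 48 = -354;  -1148 − 354 = -1502;  -3304 − 1502 = -4806;  -8069 − 4806 = -12875

-12875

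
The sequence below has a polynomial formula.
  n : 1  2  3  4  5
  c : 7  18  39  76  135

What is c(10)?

11, 21, 37, 59
10, 16, 22
6, 6
Third differences constant at 6.
22 + 6 = 28;  59 + 28 = 87;  135 + 87 = 222
28 + 6 = 34;  87 + 34 = 121;  222 + 121 = 343
34 + 6 = 40;  121 + 40 = 161;  343 + 161 = 504
40 + 6 = 46;  161 + 46 = 207;  504 + 207 = 711
46 + 6 = 52;  207 + 52 = 259;  711 + 259 = 970

970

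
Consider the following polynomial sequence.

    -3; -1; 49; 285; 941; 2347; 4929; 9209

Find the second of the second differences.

First differences: 2, 50, 236, 656, 1406, 2582, 4280
Second differences: 48, 186, 420, 750, 1176, 1698
Third differences: 138, 234, 330, 426, 522
Fourth differences: 96, 96, 96, 96

186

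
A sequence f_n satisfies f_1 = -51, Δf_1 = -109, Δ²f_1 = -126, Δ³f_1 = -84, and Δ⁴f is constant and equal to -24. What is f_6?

-2816

Build the table forward from the leading diagonal:
Fourth differences: -24, -24, -24, -24, -24, -24
Third differences: -84, -108, -132, -156, -180, -204
Second differences: -126, -210, -318, -450, -606, -786
First differences: -109, -235, -445, -763, -1213, -1819
f: -51, -160, -395, -840, -1603, -2816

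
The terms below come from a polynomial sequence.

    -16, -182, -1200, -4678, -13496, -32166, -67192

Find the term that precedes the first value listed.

-6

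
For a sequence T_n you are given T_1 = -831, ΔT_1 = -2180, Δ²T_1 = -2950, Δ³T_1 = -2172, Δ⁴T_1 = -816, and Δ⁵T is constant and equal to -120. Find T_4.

-18393

Build the table forward from the leading diagonal:
D5: -120, -120, -120, -120
D4: -816, -936, -1056, -1176
D3: -2172, -2988, -3924, -4980
D2: -2950, -5122, -8110, -12034
D1: -2180, -5130, -10252, -18362
T: -831, -3011, -8141, -18393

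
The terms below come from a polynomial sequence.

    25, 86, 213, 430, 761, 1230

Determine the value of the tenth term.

Δ: 61 , 127 , 217 , 331 , 469
Δ²: 66 , 90 , 114 , 138
Δ³: 24 , 24 , 24
Third differences constant at 24.
138 + 24 = 162;  469 + 162 = 631;  1230 + 631 = 1861
162 + 24 = 186;  631 + 186 = 817;  1861 + 817 = 2678
186 + 24 = 210;  817 + 210 = 1027;  2678 + 1027 = 3705
210 + 24 = 234;  1027 + 234 = 1261;  3705 + 1261 = 4966

4966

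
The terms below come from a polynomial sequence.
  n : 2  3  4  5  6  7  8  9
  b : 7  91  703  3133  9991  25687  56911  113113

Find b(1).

1

D1: 84  612  2430  6858  15696  31224  56202
D2: 528  1818  4428  8838  15528  24978
D3: 1290  2610  4410  6690  9450
D4: 1320  1800  2280  2760
D5: 480  480  480
The fifth differences are constant at 480.
Work back: 1320 − 480 = 840;  1290 − 840 = 450;  528 − 450 = 78;  84 − 78 = 6;  7 − 6 = 1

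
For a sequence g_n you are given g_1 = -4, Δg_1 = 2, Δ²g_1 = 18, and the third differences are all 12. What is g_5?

Build the table forward from the leading diagonal:
Third differences: 12, 12, 12, 12, 12
Second differences: 18, 30, 42, 54, 66
First differences: 2, 20, 50, 92, 146
g: -4, -2, 18, 68, 160

160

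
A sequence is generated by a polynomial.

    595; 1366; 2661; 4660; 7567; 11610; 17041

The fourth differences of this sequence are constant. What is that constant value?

24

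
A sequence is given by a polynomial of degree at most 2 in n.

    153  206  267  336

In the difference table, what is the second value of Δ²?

First differences: 53, 61, 69
Second differences: 8, 8

8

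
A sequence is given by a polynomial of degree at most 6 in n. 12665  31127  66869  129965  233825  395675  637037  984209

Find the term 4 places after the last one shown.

4150997

Δ: 18462, 35742, 63096, 103860, 161850, 241362, 347172
Δ²: 17280, 27354, 40764, 57990, 79512, 105810
Δ³: 10074, 13410, 17226, 21522, 26298
Δ⁴: 3336, 3816, 4296, 4776
Δ⁵: 480, 480, 480
Fifth differences constant at 480.
4776 + 480 = 5256;  26298 + 5256 = 31554;  105810 + 31554 = 137364;  347172 + 137364 = 484536;  984209 + 484536 = 1468745
5256 + 480 = 5736;  31554 + 5736 = 37290;  137364 + 37290 = 174654;  484536 + 174654 = 659190;  1468745 + 659190 = 2127935
5736 + 480 = 6216;  37290 + 6216 = 43506;  174654 + 43506 = 218160;  659190 + 218160 = 877350;  2127935 + 877350 = 3005285
6216 + 480 = 6696;  43506 + 6696 = 50202;  218160 + 50202 = 268362;  877350 + 268362 = 1145712;  3005285 + 1145712 = 4150997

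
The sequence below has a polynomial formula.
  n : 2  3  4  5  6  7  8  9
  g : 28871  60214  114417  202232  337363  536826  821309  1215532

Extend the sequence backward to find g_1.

12228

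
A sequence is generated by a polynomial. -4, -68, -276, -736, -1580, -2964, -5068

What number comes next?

-64, -208, -460, -844, -1384, -2104
-144, -252, -384, -540, -720
-108, -132, -156, -180
-24, -24, -24
The fourth differences are constant (-24).
-180 − 24 = -204;  -720 − 204 = -924;  -2104 − 924 = -3028;  -5068 − 3028 = -8096

-8096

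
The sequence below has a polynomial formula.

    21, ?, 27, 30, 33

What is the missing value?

24

Using the last 3 terms:
3, 3
Constant first difference = 3.
Extend backward: 27 − 3 = 24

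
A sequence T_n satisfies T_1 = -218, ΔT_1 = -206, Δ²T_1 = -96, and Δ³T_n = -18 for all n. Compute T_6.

Build the table forward from the leading diagonal:
Δ³: -18, -18, -18, -18, -18, -18
Δ²: -96, -114, -132, -150, -168, -186
Δ: -206, -302, -416, -548, -698, -866
T: -218, -424, -726, -1142, -1690, -2388

-2388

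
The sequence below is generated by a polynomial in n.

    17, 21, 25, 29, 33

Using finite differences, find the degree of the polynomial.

D1: 4, 4, 4, 4
The first differences are constant, so the polynomial has degree 1.

1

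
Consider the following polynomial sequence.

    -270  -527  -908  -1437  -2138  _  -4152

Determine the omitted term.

-3035

Using the first 5 terms:
Δ: -257  -381  -529  -701
Δ²: -124  -148  -172
Δ³: -24  -24
Constant third difference = -24.
Extend forward: -172 − 24 = -196;  -701 − 196 = -897;  -2138 − 897 = -3035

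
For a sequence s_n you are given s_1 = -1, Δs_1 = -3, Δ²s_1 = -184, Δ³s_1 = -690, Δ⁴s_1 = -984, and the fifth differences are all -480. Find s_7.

Build the table forward from the leading diagonal:
Δ⁵: -480  -480  -480  -480  -480  -480  -480
Δ⁴: -984  -1464  -1944  -2424  -2904  -3384  -3864
Δ³: -690  -1674  -3138  -5082  -7506  -10410  -13794
Δ²: -184  -874  -2548  -5686  -10768  -18274  -28684
Δ: -3  -187  -1061  -3609  -9295  -20063  -38337
s: -1  -4  -191  -1252  -4861  -14156  -34219

-34219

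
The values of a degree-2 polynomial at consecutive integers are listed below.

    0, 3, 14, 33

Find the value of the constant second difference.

D1: 3, 11, 19
D2: 8, 8

8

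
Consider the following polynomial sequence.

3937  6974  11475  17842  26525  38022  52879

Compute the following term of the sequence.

71690

D1: 3037, 4501, 6367, 8683, 11497, 14857
D2: 1464, 1866, 2316, 2814, 3360
D3: 402, 450, 498, 546
D4: 48, 48, 48
Constant fourth difference = 48, so extend:
546 + 48 = 594;  3360 + 594 = 3954;  14857 + 3954 = 18811;  52879 + 18811 = 71690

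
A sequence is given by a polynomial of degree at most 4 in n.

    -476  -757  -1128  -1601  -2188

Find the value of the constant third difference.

-12

Δ: -281, -371, -473, -587
Δ²: -90, -102, -114
Δ³: -12, -12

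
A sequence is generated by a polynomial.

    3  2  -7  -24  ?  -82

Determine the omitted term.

Using the first 4 terms:
Δ: -1, -9, -17
Δ²: -8, -8
Constant second difference = -8.
Extend forward: -17 − 8 = -25;  -24 − 25 = -49

-49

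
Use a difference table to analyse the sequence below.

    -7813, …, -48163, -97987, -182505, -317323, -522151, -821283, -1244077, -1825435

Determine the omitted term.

Using the last 8 terms:
-49824, -84518, -134818, -204828, -299132, -422794, -581358
-34694, -50300, -70010, -94304, -123662, -158564
-15606, -19710, -24294, -29358, -34902
-4104, -4584, -5064, -5544
-480, -480, -480
Constant fifth difference = -480.
Extend backward: -4104 + 480 = -3624;  -15606 + 3624 = -11982;  -34694 + 11982 = -22712;  -49824 + 22712 = -27112;  -48163 + 27112 = -21051

-21051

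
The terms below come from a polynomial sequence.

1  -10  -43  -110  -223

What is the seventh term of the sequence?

-635

D1: -11 , -33 , -67 , -113
D2: -22 , -34 , -46
D3: -12 , -12
Third differences constant at -12.
-46 − 12 = -58;  -113 − 58 = -171;  -223 − 171 = -394
-58 − 12 = -70;  -171 − 70 = -241;  -394 − 241 = -635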